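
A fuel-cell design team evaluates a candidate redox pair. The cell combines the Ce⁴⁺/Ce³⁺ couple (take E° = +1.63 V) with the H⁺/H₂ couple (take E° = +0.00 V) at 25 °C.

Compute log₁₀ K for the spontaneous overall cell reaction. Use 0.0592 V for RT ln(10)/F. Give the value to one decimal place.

55.1

Cathode: Ce⁴⁺/Ce³⁺; anode: H⁺/H₂. E°cell = +1.63 V, n = 2.
log K = nE°cell / 0.0592 = (2)(+1.63) / 0.0592 = 55.1.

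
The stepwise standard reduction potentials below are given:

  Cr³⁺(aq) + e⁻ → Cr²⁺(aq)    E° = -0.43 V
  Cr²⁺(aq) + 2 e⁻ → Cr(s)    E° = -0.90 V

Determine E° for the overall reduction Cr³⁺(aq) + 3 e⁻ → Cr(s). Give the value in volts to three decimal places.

Standard free energies of sequential steps add: ΔG°₃ = ΔG°₁ + ΔG°₂, so n₃E°₃ = n₁E°₁ + n₂E°₂.
E°₃ = (1×-0.43 + 2×-0.90) / 3 = (-2.230) / 3 = -0.743 V.

-0.743 V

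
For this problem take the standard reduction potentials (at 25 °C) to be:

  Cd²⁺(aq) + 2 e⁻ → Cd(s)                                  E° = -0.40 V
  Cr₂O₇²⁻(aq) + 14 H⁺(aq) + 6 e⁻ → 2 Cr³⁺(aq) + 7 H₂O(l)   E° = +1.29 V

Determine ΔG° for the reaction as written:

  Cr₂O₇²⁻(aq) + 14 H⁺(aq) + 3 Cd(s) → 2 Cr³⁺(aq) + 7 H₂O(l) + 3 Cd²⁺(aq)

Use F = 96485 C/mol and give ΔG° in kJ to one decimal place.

-978.4 kJ

As written, Cr₂O₇²⁻/Cr³⁺ is reduced (cathode) and Cd²⁺/Cd is oxidised (anode), so E°cell = (+1.29) − (-0.40) = +1.69 V.
Balancing electrons gives n = 6.
ΔG° = −nFE° = −(6)(96485)(+1.69) = -978,358 J = -978.4 kJ.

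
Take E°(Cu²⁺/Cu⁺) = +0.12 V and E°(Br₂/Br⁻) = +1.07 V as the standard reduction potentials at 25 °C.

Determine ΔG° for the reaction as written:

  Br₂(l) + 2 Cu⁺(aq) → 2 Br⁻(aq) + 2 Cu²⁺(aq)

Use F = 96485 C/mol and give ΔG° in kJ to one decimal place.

-183.3 kJ

As written, Br₂/Br⁻ is reduced (cathode) and Cu²⁺/Cu⁺ is oxidised (anode), so E°cell = (+1.07) − (+0.12) = +0.95 V.
Balancing electrons gives n = 2.
ΔG° = −nFE° = −(2)(96485)(+0.95) = -183,322 J = -183.3 kJ.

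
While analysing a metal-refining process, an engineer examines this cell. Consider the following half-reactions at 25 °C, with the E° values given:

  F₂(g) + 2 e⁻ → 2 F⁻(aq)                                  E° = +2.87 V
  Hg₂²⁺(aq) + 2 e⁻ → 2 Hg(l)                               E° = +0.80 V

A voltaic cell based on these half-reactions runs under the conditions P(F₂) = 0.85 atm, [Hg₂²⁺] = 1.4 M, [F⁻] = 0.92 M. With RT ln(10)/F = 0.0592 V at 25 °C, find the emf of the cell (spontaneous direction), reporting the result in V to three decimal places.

F₂/F⁻ is the cathode (higher E°), Hg₂²⁺/Hg the anode: E°cell = +2.87 − (+0.80) = +2.07 V, n = 2.
Overall: F₂(g) + 2 Hg(l) → 2 F⁻(aq) + Hg₂²⁺(aq)
Q = [F⁻]^2·[Hg₂²⁺] / (P(F₂)); log Q = 0.144.
E = E° − (0.0592/n) log Q = +2.07 − (0.0592/2)(0.144) = +2.066 V.

+2.066 V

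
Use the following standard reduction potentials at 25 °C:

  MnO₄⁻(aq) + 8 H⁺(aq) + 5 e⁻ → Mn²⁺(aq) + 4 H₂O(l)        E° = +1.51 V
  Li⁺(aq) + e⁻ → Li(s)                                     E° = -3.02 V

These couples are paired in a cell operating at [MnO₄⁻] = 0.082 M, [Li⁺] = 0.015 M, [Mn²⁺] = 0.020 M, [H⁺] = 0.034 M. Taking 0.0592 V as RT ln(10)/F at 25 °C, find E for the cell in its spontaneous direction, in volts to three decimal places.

MnO₄⁻/Mn²⁺ is the cathode (higher E°), Li⁺/Li the anode: E°cell = +1.51 − (-3.02) = +4.53 V, n = 5.
Overall: MnO₄⁻(aq) + 8 H⁺(aq) + 5 Li(s) → Mn²⁺(aq) + 4 H₂O(l) + 5 Li⁺(aq)
Q = [Mn²⁺]·[Li⁺]^5 / ([MnO₄⁻]·[H⁺]^8); log Q = 2.016.
E = E° − (0.0592/n) log Q = +4.53 − (0.0592/5)(2.016) = +4.506 V.

+4.506 V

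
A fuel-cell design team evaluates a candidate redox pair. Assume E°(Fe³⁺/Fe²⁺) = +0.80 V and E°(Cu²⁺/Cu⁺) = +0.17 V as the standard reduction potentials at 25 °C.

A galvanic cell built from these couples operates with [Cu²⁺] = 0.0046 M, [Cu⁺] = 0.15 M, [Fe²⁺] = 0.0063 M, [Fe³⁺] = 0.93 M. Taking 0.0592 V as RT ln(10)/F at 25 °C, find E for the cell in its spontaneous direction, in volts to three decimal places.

+0.848 V

Fe³⁺/Fe²⁺ is the cathode (higher E°), Cu²⁺/Cu⁺ the anode: E°cell = +0.80 − (+0.17) = +0.63 V, n = 1.
Overall: Fe³⁺(aq) + Cu⁺(aq) → Fe²⁺(aq) + Cu²⁺(aq)
Q = [Fe²⁺]·[Cu²⁺] / ([Fe³⁺]·[Cu⁺]); log Q = -3.682.
E = E° − (0.0592/n) log Q = +0.63 − (0.0592/1)(-3.682) = +0.848 V.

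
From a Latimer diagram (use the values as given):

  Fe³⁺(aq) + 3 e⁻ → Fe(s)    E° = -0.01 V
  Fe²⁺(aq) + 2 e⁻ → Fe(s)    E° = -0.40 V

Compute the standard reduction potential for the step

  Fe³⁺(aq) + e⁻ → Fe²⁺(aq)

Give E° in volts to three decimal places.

Sequential free energies add, so n₃E°₃ = n₁E°₁ + n₂E°₂.
With n₃ = 3, and the known step contributing 2×(-0.40) V, the unknown satisfies 1·E° = 3×(-0.01) − 2×(-0.40) = +0.770.
E° = +0.770 / 1 = +0.770 V.

+0.770 V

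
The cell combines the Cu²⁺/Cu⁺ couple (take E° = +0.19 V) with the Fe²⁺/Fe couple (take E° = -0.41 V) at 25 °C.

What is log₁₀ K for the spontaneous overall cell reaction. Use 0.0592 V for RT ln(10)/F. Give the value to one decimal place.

20.3

Cathode: Cu²⁺/Cu⁺; anode: Fe²⁺/Fe. E°cell = +0.60 V, n = 2.
log K = nE°cell / 0.0592 = (2)(+0.60) / 0.0592 = 20.3.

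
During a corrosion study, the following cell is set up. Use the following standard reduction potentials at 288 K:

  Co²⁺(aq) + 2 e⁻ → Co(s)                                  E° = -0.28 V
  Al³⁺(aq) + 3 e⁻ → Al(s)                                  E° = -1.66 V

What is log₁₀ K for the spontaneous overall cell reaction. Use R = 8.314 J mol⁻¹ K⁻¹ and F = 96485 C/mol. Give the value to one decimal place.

144.9

Cathode: Co²⁺/Co; anode: Al³⁺/Al. E°cell = (-0.28) − (-1.66) = +1.38 V, with n = 6.
ΔG° = −nFE° = −RT ln K, so ln K = nFE°/(RT) = (6)(96485)(+1.38) / ((8.314)(288)) = 333.647.
log₁₀ K = 333.647 / ln 10 = 144.9.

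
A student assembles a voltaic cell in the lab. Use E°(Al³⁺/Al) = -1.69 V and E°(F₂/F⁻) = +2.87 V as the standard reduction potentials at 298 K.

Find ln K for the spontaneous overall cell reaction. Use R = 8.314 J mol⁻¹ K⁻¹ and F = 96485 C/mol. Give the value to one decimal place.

Cathode: F₂/F⁻; anode: Al³⁺/Al. E°cell = (+2.87) − (-1.69) = +4.56 V, with n = 6.
ΔG° = −nFE° = −RT ln K, so ln K = nFE°/(RT) = (6)(96485)(+4.56) / ((8.314)(298)) = 1065.491.

1065.5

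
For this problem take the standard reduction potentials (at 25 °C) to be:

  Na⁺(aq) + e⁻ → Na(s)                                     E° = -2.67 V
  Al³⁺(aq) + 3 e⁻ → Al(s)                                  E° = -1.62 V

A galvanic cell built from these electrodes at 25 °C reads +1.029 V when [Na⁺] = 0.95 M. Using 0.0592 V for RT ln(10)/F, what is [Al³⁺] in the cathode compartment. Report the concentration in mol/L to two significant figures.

Al³⁺/Al is the cathode, Na⁺/Na the anode: E°cell = +1.05 V, n = 3.
Overall reaction: Al³⁺(aq) + 3 Na(s) → Al(s) + 3 Na⁺(aq); Q = [Na⁺]^3/[Al³⁺]^1.
From E = E° − (0.0592/n) log Q: log Q = (E° − E)·n/0.0592 = (+1.05 − (+1.029))·3/0.0592 = 1.0642.
So 1·log[Al³⁺] = 3·log(0.95) − log Q = -0.0668 − (1.0642) = -1.1310; [Al³⁺] = 10^(-1.1310) ≈ 0.074 M.

0.074 M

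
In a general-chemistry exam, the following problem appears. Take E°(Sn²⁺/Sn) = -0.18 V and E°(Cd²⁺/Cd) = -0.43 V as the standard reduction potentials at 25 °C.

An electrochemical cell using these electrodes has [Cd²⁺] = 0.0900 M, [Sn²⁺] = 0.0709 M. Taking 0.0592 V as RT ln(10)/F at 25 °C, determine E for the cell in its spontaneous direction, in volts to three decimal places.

Sn²⁺/Sn is the cathode (higher E°), Cd²⁺/Cd the anode: E°cell = -0.18 − (-0.43) = +0.25 V, n = 2.
Overall: Sn²⁺(aq) + Cd(s) → Sn(s) + Cd²⁺(aq)
Q = [Cd²⁺] / ([Sn²⁺]); log Q = 0.104.
E = E° − (0.0592/n) log Q = +0.25 − (0.0592/2)(0.104) = +0.247 V.

+0.247 V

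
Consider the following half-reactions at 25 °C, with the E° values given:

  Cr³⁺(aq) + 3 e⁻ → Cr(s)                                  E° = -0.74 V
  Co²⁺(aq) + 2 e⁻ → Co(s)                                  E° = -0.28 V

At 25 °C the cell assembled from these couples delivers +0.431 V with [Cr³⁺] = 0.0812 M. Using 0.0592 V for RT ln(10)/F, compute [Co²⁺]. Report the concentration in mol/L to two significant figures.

0.020 M

Co²⁺/Co is the cathode, Cr³⁺/Cr the anode: E°cell = +0.46 V, n = 6.
Overall reaction: 3 Co²⁺(aq) + 2 Cr(s) → 3 Co(s) + 2 Cr³⁺(aq); Q = [Cr³⁺]^2/[Co²⁺]^3.
From E = E° − (0.0592/n) log Q: log Q = (E° − E)·n/0.0592 = (+0.46 − (+0.431))·6/0.0592 = 2.9392.
So 3·log[Co²⁺] = 2·log(0.0812) − log Q = -2.1809 − (2.9392) = -5.1201; log[Co²⁺] = -5.1201 / 3 = -1.7067; [Co²⁺] = 10^(-1.7067) ≈ 0.020 M.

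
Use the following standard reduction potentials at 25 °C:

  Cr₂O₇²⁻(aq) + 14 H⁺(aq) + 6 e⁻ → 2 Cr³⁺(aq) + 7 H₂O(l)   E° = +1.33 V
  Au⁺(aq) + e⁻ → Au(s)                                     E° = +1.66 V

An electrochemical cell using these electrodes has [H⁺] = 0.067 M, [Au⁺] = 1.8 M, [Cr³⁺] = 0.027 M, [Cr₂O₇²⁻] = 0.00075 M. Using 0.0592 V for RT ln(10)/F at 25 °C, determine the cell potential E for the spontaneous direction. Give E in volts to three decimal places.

Au⁺/Au is the cathode (higher E°), Cr₂O₇²⁻/Cr³⁺ the anode: E°cell = +1.66 − (+1.33) = +0.33 V, n = 6.
Overall: 6 Au⁺(aq) + 2 Cr³⁺(aq) + 7 H₂O(l) → 6 Au(s) + Cr₂O₇²⁻(aq) + 14 H⁺(aq)
Q = [Cr₂O₇²⁻]·[H⁺]^14 / ([Au⁺]^6·[Cr³⁺]^2); log Q = -17.954.
E = E° − (0.0592/n) log Q = +0.33 − (0.0592/6)(-17.954) = +0.507 V.

+0.507 V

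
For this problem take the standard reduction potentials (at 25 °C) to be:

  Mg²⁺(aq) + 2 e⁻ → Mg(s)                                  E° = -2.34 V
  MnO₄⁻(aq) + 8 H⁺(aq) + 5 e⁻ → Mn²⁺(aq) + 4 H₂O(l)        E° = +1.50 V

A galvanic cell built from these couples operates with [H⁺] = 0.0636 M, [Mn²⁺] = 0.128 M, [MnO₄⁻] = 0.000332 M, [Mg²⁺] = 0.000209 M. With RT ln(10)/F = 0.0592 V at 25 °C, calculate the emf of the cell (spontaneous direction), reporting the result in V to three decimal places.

MnO₄⁻/Mn²⁺ is the cathode (higher E°), Mg²⁺/Mg the anode: E°cell = +1.50 − (-2.34) = +3.84 V, n = 10.
Overall: 2 MnO₄⁻(aq) + 16 H⁺(aq) + 5 Mg(s) → 2 Mn²⁺(aq) + 8 H₂O(l) + 5 Mg²⁺(aq)
Q = [Mn²⁺]^2·[Mg²⁺]^5 / ([MnO₄⁻]^2·[H⁺]^16); log Q = 5.918.
E = E° − (0.0592/n) log Q = +3.84 − (0.0592/10)(5.918) = +3.805 V.

+3.805 V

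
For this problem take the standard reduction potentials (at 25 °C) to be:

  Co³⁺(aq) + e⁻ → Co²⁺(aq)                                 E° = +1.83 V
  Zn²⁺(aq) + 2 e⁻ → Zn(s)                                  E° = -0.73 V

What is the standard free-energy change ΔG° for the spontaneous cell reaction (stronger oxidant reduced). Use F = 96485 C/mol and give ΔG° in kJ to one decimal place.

-494.0 kJ

Co³⁺/Co²⁺ (E° = +1.83 V) is the cathode; Zn²⁺/Zn (E° = -0.73 V) is the anode, so E°cell = +2.56 V.
Balancing electrons gives n = 2 (lcm of 1 and 2).
ΔG° = −nFE° = −(2)(96485)(+2.56) = -494,003 J = -494.0 kJ.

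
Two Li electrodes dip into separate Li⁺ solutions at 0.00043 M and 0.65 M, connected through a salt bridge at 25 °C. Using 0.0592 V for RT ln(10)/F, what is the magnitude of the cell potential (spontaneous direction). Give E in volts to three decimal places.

For a concentration cell E°cell = 0. The 0.65 M side is the cathode (reduction is favoured where [Li⁺] is higher).
With n = 1, E = −(0.0592/1) log([Li⁺]ₐₙ/[Li⁺]꜀ₐₜ) = −(0.0592/1) log(0.00043/0.65) = −(0.0592/1)(-3.179) = +0.188 V.

+0.188 V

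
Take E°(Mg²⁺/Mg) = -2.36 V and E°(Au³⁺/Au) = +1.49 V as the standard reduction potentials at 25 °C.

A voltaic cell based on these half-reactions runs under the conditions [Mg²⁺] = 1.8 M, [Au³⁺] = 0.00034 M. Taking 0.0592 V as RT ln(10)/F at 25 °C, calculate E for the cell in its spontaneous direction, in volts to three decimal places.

+3.774 V

Au³⁺/Au is the cathode (higher E°), Mg²⁺/Mg the anode: E°cell = +1.49 − (-2.36) = +3.85 V, n = 6.
Overall: 2 Au³⁺(aq) + 3 Mg(s) → 2 Au(s) + 3 Mg²⁺(aq)
Q = [Mg²⁺]^3 / ([Au³⁺]^2); log Q = 7.703.
E = E° − (0.0592/n) log Q = +3.85 − (0.0592/6)(7.703) = +3.774 V.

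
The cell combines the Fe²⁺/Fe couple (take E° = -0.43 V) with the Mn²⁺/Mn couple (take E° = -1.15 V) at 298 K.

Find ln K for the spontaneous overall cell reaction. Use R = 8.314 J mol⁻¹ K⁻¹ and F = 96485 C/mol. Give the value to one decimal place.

56.1

Cathode: Fe²⁺/Fe; anode: Mn²⁺/Mn. E°cell = (-0.43) − (-1.15) = +0.72 V, with n = 2.
ΔG° = −nFE° = −RT ln K, so ln K = nFE°/(RT) = (2)(96485)(+0.72) / ((8.314)(298)) = 56.078.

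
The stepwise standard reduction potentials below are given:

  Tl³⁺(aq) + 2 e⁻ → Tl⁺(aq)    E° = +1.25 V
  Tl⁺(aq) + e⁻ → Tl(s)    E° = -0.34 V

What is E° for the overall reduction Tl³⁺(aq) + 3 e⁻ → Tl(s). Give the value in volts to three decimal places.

Adding the free-energy changes (−nFE°) of the two steps gives −n₃FE°₃ = −n₁FE°₁ − n₂FE°₂.
E°₃ = (2×+1.25 + 1×-0.34) / 3 = (+2.160) / 3 = +0.720 V.

+0.720 V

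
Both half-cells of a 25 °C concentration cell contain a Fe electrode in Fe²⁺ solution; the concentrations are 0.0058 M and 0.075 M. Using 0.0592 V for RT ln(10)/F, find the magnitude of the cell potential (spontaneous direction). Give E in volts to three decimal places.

+0.033 V

For a concentration cell E°cell = 0. The 0.075 M side is the cathode (reduction is favoured where [Fe²⁺] is higher).
With n = 2, E = −(0.0592/2) log([Fe²⁺]ₐₙ/[Fe²⁺]꜀ₐₜ) = −(0.0592/2) log(0.0058/0.075) = −(0.0592/2)(-1.112) = +0.033 V.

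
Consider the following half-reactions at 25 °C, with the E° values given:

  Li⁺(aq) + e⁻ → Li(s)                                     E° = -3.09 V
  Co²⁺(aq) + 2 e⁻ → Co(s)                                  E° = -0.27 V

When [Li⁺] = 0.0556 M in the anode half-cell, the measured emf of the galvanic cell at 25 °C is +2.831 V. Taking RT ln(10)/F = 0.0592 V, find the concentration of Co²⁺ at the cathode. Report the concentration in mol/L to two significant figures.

0.0073 M

Co²⁺/Co is the cathode, Li⁺/Li the anode: E°cell = +2.82 V, n = 2.
Overall reaction: Co²⁺(aq) + 2 Li(s) → Co(s) + 2 Li⁺(aq); Q = [Li⁺]^2/[Co²⁺]^1.
From E = E° − (0.0592/n) log Q: log Q = (E° − E)·n/0.0592 = (+2.82 − (+2.831))·2/0.0592 = -0.3716.
So 1·log[Co²⁺] = 2·log(0.0556) − log Q = -2.5099 − (-0.3716) = -2.1383; [Co²⁺] = 10^(-2.1383) ≈ 0.0073 M.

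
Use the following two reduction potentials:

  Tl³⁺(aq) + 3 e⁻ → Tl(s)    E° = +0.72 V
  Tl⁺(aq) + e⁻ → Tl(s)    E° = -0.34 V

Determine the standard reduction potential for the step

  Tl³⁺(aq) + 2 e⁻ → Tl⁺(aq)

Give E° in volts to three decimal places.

Sequential free energies add, so n₃E°₃ = n₁E°₁ + n₂E°₂.
With n₃ = 3, and the known step contributing 1×(-0.34) V, the unknown satisfies 2·E° = 3×(+0.72) − 1×(-0.34) = +2.500.
E° = +2.500 / 2 = +1.250 V.

+1.250 V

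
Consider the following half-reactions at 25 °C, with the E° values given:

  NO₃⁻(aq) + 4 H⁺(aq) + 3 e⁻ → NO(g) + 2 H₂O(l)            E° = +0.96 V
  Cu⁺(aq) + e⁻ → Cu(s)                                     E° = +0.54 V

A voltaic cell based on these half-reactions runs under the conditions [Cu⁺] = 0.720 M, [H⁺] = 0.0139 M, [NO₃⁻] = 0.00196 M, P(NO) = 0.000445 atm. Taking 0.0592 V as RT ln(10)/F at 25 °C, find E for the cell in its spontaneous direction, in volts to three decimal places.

+0.295 V

NO₃⁻/NO is the cathode (higher E°), Cu⁺/Cu the anode: E°cell = +0.96 − (+0.54) = +0.42 V, n = 3.
Overall: NO₃⁻(aq) + 4 H⁺(aq) + 3 Cu(s) → NO(g) + 2 H₂O(l) + 3 Cu⁺(aq)
Q = P(NO)·[Cu⁺]^3 / ([NO₃⁻]·[H⁺]^4); log Q = 6.356.
E = E° − (0.0592/n) log Q = +0.42 − (0.0592/3)(6.356) = +0.295 V.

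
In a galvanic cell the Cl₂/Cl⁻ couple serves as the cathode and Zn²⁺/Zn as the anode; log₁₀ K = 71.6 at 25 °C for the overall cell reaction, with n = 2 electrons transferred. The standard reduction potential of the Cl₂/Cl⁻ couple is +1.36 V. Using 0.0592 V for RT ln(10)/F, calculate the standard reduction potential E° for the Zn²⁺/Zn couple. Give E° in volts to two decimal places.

-0.76 V

E°cell = (0.0592/n)·log K = (0.0592/2)(71.6) = +2.119 V.
Since Cl₂/Cl⁻ is the cathode and Zn²⁺/Zn the anode, E°cell = E°(Cl₂/Cl⁻) − E°(Zn²⁺/Zn).
So E°(Zn²⁺/Zn) = E°(Cl₂/Cl⁻) − E°cell = (+1.36) − (+2.119) = -0.76 V.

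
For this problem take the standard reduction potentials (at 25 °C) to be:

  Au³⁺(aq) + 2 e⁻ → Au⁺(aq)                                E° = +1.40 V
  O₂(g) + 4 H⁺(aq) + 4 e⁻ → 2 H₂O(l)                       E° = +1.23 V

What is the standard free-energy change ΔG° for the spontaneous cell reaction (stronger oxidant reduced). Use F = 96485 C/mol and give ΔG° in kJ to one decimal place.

-65.6 kJ

Au³⁺/Au⁺ (E° = +1.40 V) is the cathode; O₂/H₂O (E° = +1.23 V) is the anode, so E°cell = +0.17 V.
Balancing electrons gives n = 4 (lcm of 2 and 4).
ΔG° = −nFE° = −(4)(96485)(+0.17) = -65,610 J = -65.6 kJ.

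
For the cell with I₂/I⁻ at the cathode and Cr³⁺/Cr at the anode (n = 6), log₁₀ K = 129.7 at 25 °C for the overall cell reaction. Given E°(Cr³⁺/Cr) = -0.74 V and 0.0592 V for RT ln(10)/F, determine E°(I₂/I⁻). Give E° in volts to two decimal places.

E°cell = (0.0592/n)·log K = (0.0592/6)(129.7) = +1.280 V.
Since I₂/I⁻ is the cathode and Cr³⁺/Cr the anode, E°cell = E°(I₂/I⁻) − E°(Cr³⁺/Cr).
So E°(I₂/I⁻) = E°cell + E°(Cr³⁺/Cr) = +1.280 + (-0.74) = +0.54 V.

+0.54 V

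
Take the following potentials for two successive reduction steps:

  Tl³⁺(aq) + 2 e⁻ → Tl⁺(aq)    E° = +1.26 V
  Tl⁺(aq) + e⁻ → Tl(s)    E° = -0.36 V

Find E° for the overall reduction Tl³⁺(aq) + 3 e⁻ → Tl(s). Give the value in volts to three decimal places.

+0.720 V

Standard free energies of sequential steps add: ΔG°₃ = ΔG°₁ + ΔG°₂, so n₃E°₃ = n₁E°₁ + n₂E°₂.
E°₃ = (2×+1.26 + 1×-0.36) / 3 = (+2.160) / 3 = +0.720 V.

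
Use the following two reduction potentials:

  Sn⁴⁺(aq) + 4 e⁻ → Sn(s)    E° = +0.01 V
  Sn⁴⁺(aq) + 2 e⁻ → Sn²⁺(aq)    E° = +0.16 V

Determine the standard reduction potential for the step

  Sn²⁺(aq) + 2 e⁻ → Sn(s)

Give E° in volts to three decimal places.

-0.140 V

Sequential free energies add, so n₃E°₃ = n₁E°₁ + n₂E°₂.
With n₃ = 4, and the known step contributing 2×(+0.16) V, the unknown satisfies 2·E° = 4×(+0.01) − 2×(+0.16) = -0.280.
E° = -0.280 / 2 = -0.140 V.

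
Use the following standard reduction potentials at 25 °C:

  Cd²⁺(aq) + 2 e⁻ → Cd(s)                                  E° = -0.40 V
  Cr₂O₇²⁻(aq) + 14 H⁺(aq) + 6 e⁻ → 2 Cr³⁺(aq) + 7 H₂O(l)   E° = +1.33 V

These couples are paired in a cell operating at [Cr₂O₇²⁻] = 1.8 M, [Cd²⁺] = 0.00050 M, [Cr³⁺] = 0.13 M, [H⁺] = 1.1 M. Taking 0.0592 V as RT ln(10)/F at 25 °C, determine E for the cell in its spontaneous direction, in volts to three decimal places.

+1.853 V

Cr₂O₇²⁻/Cr³⁺ is the cathode (higher E°), Cd²⁺/Cd the anode: E°cell = +1.33 − (-0.40) = +1.73 V, n = 6.
Overall: Cr₂O₇²⁻(aq) + 14 H⁺(aq) + 3 Cd(s) → 2 Cr³⁺(aq) + 7 H₂O(l) + 3 Cd²⁺(aq)
Q = [Cr³⁺]^2·[Cd²⁺]^3 / ([Cr₂O₇²⁻]·[H⁺]^14); log Q = -12.510.
E = E° − (0.0592/n) log Q = +1.73 − (0.0592/6)(-12.510) = +1.853 V.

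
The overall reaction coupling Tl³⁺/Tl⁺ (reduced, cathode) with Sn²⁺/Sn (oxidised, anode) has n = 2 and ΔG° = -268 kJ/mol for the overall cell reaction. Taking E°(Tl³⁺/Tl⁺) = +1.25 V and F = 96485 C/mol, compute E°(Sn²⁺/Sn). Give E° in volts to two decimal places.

E°cell = −ΔG°/(nF) = −(-268×10³)/((2)(96485)) = +1.389 V.
Since Tl³⁺/Tl⁺ is the cathode and Sn²⁺/Sn the anode, E°cell = E°(Tl³⁺/Tl⁺) − E°(Sn²⁺/Sn).
So E°(Sn²⁺/Sn) = E°(Tl³⁺/Tl⁺) − E°cell = (+1.25) − (+1.389) = -0.14 V.

-0.14 V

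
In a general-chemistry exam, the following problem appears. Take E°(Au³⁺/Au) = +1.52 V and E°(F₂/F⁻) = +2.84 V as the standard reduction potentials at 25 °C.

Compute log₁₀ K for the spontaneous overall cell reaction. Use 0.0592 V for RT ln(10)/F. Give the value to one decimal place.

133.8

Cathode: F₂/F⁻; anode: Au³⁺/Au. E°cell = +1.32 V, n = 6.
log K = nE°cell / 0.0592 = (6)(+1.32) / 0.0592 = 133.8.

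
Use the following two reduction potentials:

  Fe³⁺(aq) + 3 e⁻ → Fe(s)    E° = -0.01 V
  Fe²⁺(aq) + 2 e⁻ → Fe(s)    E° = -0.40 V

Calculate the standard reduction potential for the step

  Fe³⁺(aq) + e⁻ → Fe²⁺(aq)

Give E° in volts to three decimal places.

+0.770 V

Sequential free energies add, so n₃E°₃ = n₁E°₁ + n₂E°₂.
With n₃ = 3, and the known step contributing 2×(-0.40) V, the unknown satisfies 1·E° = 3×(-0.01) − 2×(-0.40) = +0.770.
E° = +0.770 / 1 = +0.770 V.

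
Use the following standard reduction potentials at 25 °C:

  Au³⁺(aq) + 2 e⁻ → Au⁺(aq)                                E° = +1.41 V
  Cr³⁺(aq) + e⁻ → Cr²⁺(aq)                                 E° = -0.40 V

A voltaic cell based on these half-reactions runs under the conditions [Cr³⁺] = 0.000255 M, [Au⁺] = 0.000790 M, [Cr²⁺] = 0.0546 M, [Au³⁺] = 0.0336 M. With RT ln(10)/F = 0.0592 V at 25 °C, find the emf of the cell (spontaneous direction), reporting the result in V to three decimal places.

Au³⁺/Au⁺ is the cathode (higher E°), Cr³⁺/Cr²⁺ the anode: E°cell = +1.41 − (-0.40) = +1.81 V, n = 2.
Overall: Au³⁺(aq) + 2 Cr²⁺(aq) → Au⁺(aq) + 2 Cr³⁺(aq)
Q = [Au⁺]·[Cr³⁺]^2 / ([Au³⁺]·[Cr²⁺]^2); log Q = -6.290.
E = E° − (0.0592/n) log Q = +1.81 − (0.0592/2)(-6.290) = +1.996 V.

+1.996 V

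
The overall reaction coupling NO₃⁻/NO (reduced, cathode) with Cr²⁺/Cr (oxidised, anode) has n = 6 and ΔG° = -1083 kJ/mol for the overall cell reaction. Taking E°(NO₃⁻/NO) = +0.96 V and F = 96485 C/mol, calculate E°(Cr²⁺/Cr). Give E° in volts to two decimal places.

E°cell = −ΔG°/(nF) = −(-1083×10³)/((6)(96485)) = +1.871 V.
Since NO₃⁻/NO is the cathode and Cr²⁺/Cr the anode, E°cell = E°(NO₃⁻/NO) − E°(Cr²⁺/Cr).
So E°(Cr²⁺/Cr) = E°(NO₃⁻/NO) − E°cell = (+0.96) − (+1.871) = -0.91 V.

-0.91 V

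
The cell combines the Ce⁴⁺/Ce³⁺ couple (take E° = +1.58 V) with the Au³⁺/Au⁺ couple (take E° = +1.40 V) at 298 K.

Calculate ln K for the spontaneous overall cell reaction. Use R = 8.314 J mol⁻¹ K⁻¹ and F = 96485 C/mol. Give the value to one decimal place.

14.0

Cathode: Ce⁴⁺/Ce³⁺; anode: Au³⁺/Au⁺. E°cell = (+1.58) − (+1.40) = +0.18 V, with n = 2.
ΔG° = −nFE° = −RT ln K, so ln K = nFE°/(RT) = (2)(96485)(+0.18) / ((8.314)(298)) = 14.020.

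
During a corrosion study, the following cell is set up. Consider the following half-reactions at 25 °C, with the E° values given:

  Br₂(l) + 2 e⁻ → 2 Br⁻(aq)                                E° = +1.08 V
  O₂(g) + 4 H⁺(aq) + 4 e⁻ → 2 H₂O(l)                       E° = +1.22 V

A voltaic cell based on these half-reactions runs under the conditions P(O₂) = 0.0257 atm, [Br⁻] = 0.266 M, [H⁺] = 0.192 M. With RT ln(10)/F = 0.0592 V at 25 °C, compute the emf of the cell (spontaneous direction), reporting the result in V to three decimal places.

+0.040 V

O₂/H₂O is the cathode (higher E°), Br₂/Br⁻ the anode: E°cell = +1.22 − (+1.08) = +0.14 V, n = 4.
Overall: O₂(g) + 4 H⁺(aq) + 4 Br⁻(aq) → 2 H₂O(l) + 2 Br₂(l)
Q = 1 / (P(O₂)·[H⁺]^4·[Br⁻]^4); log Q = 6.757.
E = E° − (0.0592/n) log Q = +0.14 − (0.0592/4)(6.757) = +0.040 V.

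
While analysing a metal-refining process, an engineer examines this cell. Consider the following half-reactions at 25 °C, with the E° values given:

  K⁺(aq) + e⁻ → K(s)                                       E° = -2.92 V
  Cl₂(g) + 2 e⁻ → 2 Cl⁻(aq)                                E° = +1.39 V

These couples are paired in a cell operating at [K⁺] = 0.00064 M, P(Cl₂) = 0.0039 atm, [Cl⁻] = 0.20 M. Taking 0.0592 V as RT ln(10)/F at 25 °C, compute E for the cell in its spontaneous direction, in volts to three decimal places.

Cl₂/Cl⁻ is the cathode (higher E°), K⁺/K the anode: E°cell = +1.39 − (-2.92) = +4.31 V, n = 2.
Overall: Cl₂(g) + 2 K(s) → 2 Cl⁻(aq) + 2 K⁺(aq)
Q = [Cl⁻]^2·[K⁺]^2 / (P(Cl₂)); log Q = -5.377.
E = E° − (0.0592/n) log Q = +4.31 − (0.0592/2)(-5.377) = +4.469 V.

+4.469 V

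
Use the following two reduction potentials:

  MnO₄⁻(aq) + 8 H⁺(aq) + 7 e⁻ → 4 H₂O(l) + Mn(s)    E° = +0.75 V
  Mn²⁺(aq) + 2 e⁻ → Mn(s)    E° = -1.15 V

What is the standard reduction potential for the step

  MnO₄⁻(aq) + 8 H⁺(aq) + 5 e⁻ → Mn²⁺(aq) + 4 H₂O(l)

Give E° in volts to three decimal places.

+1.510 V

Sequential free energies add, so n₃E°₃ = n₁E°₁ + n₂E°₂.
With n₃ = 7, and the known step contributing 2×(-1.15) V, the unknown satisfies 5·E° = 7×(+0.75) − 2×(-1.15) = +7.550.
E° = +7.550 / 5 = +1.510 V.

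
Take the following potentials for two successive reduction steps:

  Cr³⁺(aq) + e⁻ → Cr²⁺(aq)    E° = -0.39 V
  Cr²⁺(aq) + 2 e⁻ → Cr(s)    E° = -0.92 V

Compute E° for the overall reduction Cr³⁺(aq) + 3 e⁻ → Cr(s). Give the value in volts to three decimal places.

-0.743 V

Adding the free-energy changes (−nFE°) of the two steps gives −n₃FE°₃ = −n₁FE°₁ − n₂FE°₂.
E°₃ = (1×-0.39 + 2×-0.92) / 3 = (-2.230) / 3 = -0.743 V.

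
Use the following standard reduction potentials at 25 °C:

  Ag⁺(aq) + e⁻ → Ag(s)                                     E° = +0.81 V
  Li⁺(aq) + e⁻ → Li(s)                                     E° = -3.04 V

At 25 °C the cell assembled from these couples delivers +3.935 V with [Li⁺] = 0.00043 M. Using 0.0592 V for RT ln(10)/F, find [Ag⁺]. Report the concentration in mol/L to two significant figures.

Ag⁺/Ag is the cathode, Li⁺/Li the anode: E°cell = +3.85 V, n = 1.
Overall reaction: Ag⁺(aq) + Li(s) → Ag(s) + Li⁺(aq); Q = [Li⁺]^1/[Ag⁺]^1.
From E = E° − (0.0592/n) log Q: log Q = (E° − E)·n/0.0592 = (+3.85 − (+3.935))·1/0.0592 = -1.4358.
So 1·log[Ag⁺] = 1·log(0.00043) − log Q = -3.3665 − (-1.4358) = -1.9307; [Ag⁺] = 10^(-1.9307) ≈ 0.012 M.

0.012 M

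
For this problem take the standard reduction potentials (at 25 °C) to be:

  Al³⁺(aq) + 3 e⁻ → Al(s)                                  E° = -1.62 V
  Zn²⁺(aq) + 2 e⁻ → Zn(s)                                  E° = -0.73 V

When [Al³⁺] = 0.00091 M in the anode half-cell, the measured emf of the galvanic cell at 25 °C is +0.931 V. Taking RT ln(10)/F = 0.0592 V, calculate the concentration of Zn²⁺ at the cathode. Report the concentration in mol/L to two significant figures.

0.23 M

Zn²⁺/Zn is the cathode, Al³⁺/Al the anode: E°cell = +0.89 V, n = 6.
Overall reaction: 3 Zn²⁺(aq) + 2 Al(s) → 3 Zn(s) + 2 Al³⁺(aq); Q = [Al³⁺]^2/[Zn²⁺]^3.
From E = E° − (0.0592/n) log Q: log Q = (E° − E)·n/0.0592 = (+0.89 − (+0.931))·6/0.0592 = -4.1554.
So 3·log[Zn²⁺] = 2·log(0.00091) − log Q = -6.0819 − (-4.1554) = -1.9265; log[Zn²⁺] = -1.9265 / 3 = -0.6422; [Zn²⁺] = 10^(-0.6422) ≈ 0.23 M.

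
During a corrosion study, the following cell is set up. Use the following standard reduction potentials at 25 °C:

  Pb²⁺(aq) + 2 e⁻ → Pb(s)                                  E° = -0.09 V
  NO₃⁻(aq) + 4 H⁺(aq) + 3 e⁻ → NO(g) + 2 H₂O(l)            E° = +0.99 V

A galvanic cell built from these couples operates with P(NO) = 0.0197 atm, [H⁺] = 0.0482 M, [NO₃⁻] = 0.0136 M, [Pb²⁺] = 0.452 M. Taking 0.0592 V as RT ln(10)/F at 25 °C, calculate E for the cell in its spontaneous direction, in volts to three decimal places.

NO₃⁻/NO is the cathode (higher E°), Pb²⁺/Pb the anode: E°cell = +0.99 − (-0.09) = +1.08 V, n = 6.
Overall: 2 NO₃⁻(aq) + 8 H⁺(aq) + 3 Pb(s) → 2 NO(g) + 4 H₂O(l) + 3 Pb²⁺(aq)
Q = P(NO)^2·[Pb²⁺]^3 / ([NO₃⁻]^2·[H⁺]^8); log Q = 9.823.
E = E° − (0.0592/n) log Q = +1.08 − (0.0592/6)(9.823) = +0.983 V.

+0.983 V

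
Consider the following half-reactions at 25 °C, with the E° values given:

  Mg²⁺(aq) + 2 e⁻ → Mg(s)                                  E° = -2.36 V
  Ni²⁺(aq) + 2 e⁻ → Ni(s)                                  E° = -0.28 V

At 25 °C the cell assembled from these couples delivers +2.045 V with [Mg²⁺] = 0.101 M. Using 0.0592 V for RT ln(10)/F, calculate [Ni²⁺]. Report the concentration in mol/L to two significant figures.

0.0066 M

Ni²⁺/Ni is the cathode, Mg²⁺/Mg the anode: E°cell = +2.08 V, n = 2.
Overall reaction: Ni²⁺(aq) + Mg(s) → Ni(s) + Mg²⁺(aq); Q = [Mg²⁺]^1/[Ni²⁺]^1.
From E = E° − (0.0592/n) log Q: log Q = (E° − E)·n/0.0592 = (+2.08 − (+2.045))·2/0.0592 = 1.1824.
So 1·log[Ni²⁺] = 1·log(0.101) − log Q = -0.9957 − (1.1824) = -2.1781; [Ni²⁺] = 10^(-2.1781) ≈ 0.0066 M.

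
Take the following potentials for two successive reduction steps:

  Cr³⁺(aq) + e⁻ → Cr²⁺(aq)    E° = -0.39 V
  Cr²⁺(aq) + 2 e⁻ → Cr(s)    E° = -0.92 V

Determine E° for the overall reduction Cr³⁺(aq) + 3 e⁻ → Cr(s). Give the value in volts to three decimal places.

-0.743 V

Standard free energies of sequential steps add: ΔG°₃ = ΔG°₁ + ΔG°₂, so n₃E°₃ = n₁E°₁ + n₂E°₂.
E°₃ = (1×-0.39 + 2×-0.92) / 3 = (-2.230) / 3 = -0.743 V.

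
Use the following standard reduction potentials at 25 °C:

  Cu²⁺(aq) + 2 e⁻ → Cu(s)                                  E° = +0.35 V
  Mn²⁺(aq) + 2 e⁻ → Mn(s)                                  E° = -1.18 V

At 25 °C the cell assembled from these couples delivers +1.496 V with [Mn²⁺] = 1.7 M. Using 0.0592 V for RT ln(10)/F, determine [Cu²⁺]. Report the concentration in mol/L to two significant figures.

0.12 M

Cu²⁺/Cu is the cathode, Mn²⁺/Mn the anode: E°cell = +1.53 V, n = 2.
Overall reaction: Cu²⁺(aq) + Mn(s) → Cu(s) + Mn²⁺(aq); Q = [Mn²⁺]^1/[Cu²⁺]^1.
From E = E° − (0.0592/n) log Q: log Q = (E° − E)·n/0.0592 = (+1.53 − (+1.496))·2/0.0592 = 1.1486.
So 1·log[Cu²⁺] = 1·log(1.7) − log Q = 0.2304 − (1.1486) = -0.9182; [Cu²⁺] = 10^(-0.9182) ≈ 0.12 M.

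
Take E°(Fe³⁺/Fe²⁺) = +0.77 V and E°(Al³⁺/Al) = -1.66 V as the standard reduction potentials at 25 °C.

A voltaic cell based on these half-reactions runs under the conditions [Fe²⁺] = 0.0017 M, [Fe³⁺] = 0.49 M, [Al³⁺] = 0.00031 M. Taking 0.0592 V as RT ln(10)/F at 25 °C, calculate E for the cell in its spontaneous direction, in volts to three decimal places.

Fe³⁺/Fe²⁺ is the cathode (higher E°), Al³⁺/Al the anode: E°cell = +0.77 − (-1.66) = +2.43 V, n = 3.
Overall: 3 Fe³⁺(aq) + Al(s) → 3 Fe²⁺(aq) + Al³⁺(aq)
Q = [Fe²⁺]^3·[Al³⁺] / ([Fe³⁺]^3); log Q = -10.888.
E = E° − (0.0592/n) log Q = +2.43 − (0.0592/3)(-10.888) = +2.645 V.

+2.645 V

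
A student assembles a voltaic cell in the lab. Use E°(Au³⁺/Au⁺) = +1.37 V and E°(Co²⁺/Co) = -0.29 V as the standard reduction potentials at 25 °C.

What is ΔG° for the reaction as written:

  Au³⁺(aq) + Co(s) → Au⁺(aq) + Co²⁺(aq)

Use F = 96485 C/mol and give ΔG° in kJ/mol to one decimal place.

-320.3 kJ/mol

As written, Au³⁺/Au⁺ is reduced (cathode) and Co²⁺/Co is oxidised (anode), so E°cell = (+1.37) − (-0.29) = +1.66 V.
Balancing electrons gives n = 2.
ΔG° = −nFE° = −(2)(96485)(+1.66) = -320,330 J = -320.3 kJ/mol.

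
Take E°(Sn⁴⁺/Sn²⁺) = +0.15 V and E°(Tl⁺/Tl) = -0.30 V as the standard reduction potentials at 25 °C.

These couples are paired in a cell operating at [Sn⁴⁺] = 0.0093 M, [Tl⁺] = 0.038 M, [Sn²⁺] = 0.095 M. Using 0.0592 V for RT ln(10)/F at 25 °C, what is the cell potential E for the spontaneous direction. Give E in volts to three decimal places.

Sn⁴⁺/Sn²⁺ is the cathode (higher E°), Tl⁺/Tl the anode: E°cell = +0.15 − (-0.30) = +0.45 V, n = 2.
Overall: Sn⁴⁺(aq) + 2 Tl(s) → Sn²⁺(aq) + 2 Tl⁺(aq)
Q = [Sn²⁺]·[Tl⁺]^2 / ([Sn⁴⁺]); log Q = -1.831.
E = E° − (0.0592/n) log Q = +0.45 − (0.0592/2)(-1.831) = +0.504 V.

+0.504 V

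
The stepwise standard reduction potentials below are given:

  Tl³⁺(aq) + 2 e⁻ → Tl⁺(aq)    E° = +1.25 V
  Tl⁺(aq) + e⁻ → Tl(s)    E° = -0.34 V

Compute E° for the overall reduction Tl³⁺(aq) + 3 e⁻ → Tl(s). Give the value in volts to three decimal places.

+0.720 V

Adding the free-energy changes (−nFE°) of the two steps gives −n₃FE°₃ = −n₁FE°₁ − n₂FE°₂.
E°₃ = (2×+1.25 + 1×-0.34) / 3 = (+2.160) / 3 = +0.720 V.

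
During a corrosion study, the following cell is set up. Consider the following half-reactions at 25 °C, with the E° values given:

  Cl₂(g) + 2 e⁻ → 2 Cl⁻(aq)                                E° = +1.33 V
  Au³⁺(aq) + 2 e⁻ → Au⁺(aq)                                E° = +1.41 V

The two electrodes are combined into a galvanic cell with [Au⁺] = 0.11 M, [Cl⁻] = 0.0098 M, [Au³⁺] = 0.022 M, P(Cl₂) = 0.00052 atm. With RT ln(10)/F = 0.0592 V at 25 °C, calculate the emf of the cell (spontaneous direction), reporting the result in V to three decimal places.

+0.038 V

Au³⁺/Au⁺ is the cathode (higher E°), Cl₂/Cl⁻ the anode: E°cell = +1.41 − (+1.33) = +0.08 V, n = 2.
Overall: Au³⁺(aq) + 2 Cl⁻(aq) → Au⁺(aq) + Cl₂(g)
Q = [Au⁺]·P(Cl₂) / ([Au³⁺]·[Cl⁻]^2); log Q = 1.433.
E = E° − (0.0592/n) log Q = +0.08 − (0.0592/2)(1.433) = +0.038 V.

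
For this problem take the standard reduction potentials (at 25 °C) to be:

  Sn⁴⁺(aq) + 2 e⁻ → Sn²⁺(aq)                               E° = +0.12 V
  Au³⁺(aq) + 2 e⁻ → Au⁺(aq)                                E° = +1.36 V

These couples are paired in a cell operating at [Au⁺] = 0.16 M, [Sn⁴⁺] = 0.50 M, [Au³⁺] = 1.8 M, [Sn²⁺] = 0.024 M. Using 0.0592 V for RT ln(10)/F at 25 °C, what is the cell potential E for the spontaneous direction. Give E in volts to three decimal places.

+1.232 V

Au³⁺/Au⁺ is the cathode (higher E°), Sn⁴⁺/Sn²⁺ the anode: E°cell = +1.36 − (+0.12) = +1.24 V, n = 2.
Overall: Au³⁺(aq) + Sn²⁺(aq) → Au⁺(aq) + Sn⁴⁺(aq)
Q = [Au⁺]·[Sn⁴⁺] / ([Au³⁺]·[Sn²⁺]); log Q = 0.268.
E = E° − (0.0592/n) log Q = +1.24 − (0.0592/2)(0.268) = +1.232 V.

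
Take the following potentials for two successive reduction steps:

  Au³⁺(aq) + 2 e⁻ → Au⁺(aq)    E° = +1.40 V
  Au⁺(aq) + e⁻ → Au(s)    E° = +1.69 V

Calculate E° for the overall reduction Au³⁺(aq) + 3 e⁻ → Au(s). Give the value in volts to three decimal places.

Since ΔG° = −nFE° is additive over sequential reductions, n₃E°₃ = n₁E°₁ + n₂E°₂.
E°₃ = (2×+1.40 + 1×+1.69) / 3 = (+4.490) / 3 = +1.497 V.

+1.497 V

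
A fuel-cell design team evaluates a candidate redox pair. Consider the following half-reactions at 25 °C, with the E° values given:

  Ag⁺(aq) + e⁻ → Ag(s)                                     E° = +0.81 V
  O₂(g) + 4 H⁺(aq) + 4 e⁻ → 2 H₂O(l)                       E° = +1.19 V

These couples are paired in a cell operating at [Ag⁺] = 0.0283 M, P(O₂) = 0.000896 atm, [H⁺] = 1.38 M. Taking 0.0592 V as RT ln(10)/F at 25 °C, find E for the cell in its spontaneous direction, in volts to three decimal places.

O₂/H₂O is the cathode (higher E°), Ag⁺/Ag the anode: E°cell = +1.19 − (+0.81) = +0.38 V, n = 4.
Overall: O₂(g) + 4 H⁺(aq) + 4 Ag(s) → 2 H₂O(l) + 4 Ag⁺(aq)
Q = [Ag⁺]^4 / (P(O₂)·[H⁺]^4); log Q = -3.705.
E = E° − (0.0592/n) log Q = +0.38 − (0.0592/4)(-3.705) = +0.435 V.

+0.435 V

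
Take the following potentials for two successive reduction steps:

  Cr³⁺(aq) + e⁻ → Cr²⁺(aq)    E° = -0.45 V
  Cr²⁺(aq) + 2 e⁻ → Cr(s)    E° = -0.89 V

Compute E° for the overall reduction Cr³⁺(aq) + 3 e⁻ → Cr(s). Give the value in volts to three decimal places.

Standard free energies of sequential steps add: ΔG°₃ = ΔG°₁ + ΔG°₂, so n₃E°₃ = n₁E°₁ + n₂E°₂.
E°₃ = (1×-0.45 + 2×-0.89) / 3 = (-2.230) / 3 = -0.743 V.

-0.743 V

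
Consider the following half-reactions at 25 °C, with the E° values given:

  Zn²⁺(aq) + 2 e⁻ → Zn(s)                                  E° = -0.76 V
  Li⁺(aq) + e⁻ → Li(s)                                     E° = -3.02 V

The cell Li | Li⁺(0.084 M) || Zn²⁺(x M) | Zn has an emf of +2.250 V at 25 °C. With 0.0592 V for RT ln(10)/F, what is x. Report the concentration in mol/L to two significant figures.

Zn²⁺/Zn is the cathode, Li⁺/Li the anode: E°cell = +2.26 V, n = 2.
Overall reaction: Zn²⁺(aq) + 2 Li(s) → Zn(s) + 2 Li⁺(aq); Q = [Li⁺]^2/[Zn²⁺]^1.
From E = E° − (0.0592/n) log Q: log Q = (E° − E)·n/0.0592 = (+2.26 − (+2.250))·2/0.0592 = 0.3378.
So 1·log[Zn²⁺] = 2·log(0.084) − log Q = -2.1514 − (0.3378) = -2.4892; [Zn²⁺] = 10^(-2.4892) ≈ 0.0032 M.

0.0032 M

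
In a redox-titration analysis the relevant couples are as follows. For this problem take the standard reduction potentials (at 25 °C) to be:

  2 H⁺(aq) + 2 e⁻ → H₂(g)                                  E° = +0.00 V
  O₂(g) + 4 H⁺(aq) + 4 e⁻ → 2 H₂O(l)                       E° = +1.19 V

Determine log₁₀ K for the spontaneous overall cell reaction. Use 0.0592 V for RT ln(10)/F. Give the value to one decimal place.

80.4

Cathode: O₂/H₂O; anode: H⁺/H₂. E°cell = +1.19 V, n = 4.
log K = nE°cell / 0.0592 = (4)(+1.19) / 0.0592 = 80.4.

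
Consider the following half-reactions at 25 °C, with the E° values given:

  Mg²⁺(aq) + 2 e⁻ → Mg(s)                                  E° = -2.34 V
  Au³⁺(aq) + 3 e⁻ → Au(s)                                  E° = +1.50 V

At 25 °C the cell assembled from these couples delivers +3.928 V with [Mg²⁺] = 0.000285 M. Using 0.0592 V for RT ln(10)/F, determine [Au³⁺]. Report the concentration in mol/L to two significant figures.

0.14 M

Au³⁺/Au is the cathode, Mg²⁺/Mg the anode: E°cell = +3.84 V, n = 6.
Overall reaction: 2 Au³⁺(aq) + 3 Mg(s) → 2 Au(s) + 3 Mg²⁺(aq); Q = [Mg²⁺]^3/[Au³⁺]^2.
From E = E° − (0.0592/n) log Q: log Q = (E° − E)·n/0.0592 = (+3.84 − (+3.928))·6/0.0592 = -8.9189.
So 2·log[Au³⁺] = 3·log(0.000285) − log Q = -10.6355 − (-8.9189) = -1.7166; log[Au³⁺] = -1.7166 / 2 = -0.8583; [Au³⁺] = 10^(-0.8583) ≈ 0.14 M.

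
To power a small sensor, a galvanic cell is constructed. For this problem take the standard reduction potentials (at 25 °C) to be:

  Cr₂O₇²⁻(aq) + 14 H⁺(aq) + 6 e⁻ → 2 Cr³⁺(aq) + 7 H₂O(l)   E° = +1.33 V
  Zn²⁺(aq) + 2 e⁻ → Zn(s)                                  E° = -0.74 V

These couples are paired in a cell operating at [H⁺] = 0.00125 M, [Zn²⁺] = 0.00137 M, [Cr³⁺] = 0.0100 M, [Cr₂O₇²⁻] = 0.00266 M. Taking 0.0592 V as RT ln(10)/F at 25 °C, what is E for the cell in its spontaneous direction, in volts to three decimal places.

+1.768 V

Cr₂O₇²⁻/Cr³⁺ is the cathode (higher E°), Zn²⁺/Zn the anode: E°cell = +1.33 − (-0.74) = +2.07 V, n = 6.
Overall: Cr₂O₇²⁻(aq) + 14 H⁺(aq) + 3 Zn(s) → 2 Cr³⁺(aq) + 7 H₂O(l) + 3 Zn²⁺(aq)
Q = [Cr³⁺]^2·[Zn²⁺]^3 / ([Cr₂O₇²⁻]·[H⁺]^14); log Q = 30.629.
E = E° − (0.0592/n) log Q = +2.07 − (0.0592/6)(30.629) = +1.768 V.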